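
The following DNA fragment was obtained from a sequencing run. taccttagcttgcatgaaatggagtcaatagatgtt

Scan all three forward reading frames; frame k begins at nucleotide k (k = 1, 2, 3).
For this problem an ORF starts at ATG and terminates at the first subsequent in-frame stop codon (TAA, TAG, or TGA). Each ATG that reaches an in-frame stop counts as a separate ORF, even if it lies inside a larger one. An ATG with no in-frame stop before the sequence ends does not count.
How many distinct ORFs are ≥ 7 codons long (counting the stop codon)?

Frame 1: TAC CTT AGC TTG CAT GAA ATG GAG TCA ATA GAT GTT — no ATG→stop ORF.
Frame 2: ACC TTA GCT TGC ATG AAA TGG AGT CAA TAG ATG — ATG at 14, stop TAG at 29 → 18 nt.
Frame 3: CCT TAG CTT GCA TGA AAT GGA GTC AAT AGA TGT — no ATG→stop ORF.
No ORF reaches 7 codons. Count = 0.

0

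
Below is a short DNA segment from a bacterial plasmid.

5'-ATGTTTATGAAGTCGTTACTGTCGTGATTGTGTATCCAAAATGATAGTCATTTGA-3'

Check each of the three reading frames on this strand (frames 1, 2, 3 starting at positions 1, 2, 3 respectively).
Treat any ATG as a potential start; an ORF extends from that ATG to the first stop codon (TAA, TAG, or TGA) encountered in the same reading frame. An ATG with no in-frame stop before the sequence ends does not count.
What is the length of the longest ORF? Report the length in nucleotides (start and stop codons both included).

Frame 1: ATG TTT ATG AAG TCG TTA CTG TCG TGA TTG TGT ATC CAA AAT GAT AGT CAT TTG — ATG at 1, stop TGA at 25 → 27 nt; ATG at 7, stop TGA at 25 → 21 nt.
Frame 2: TGT TTA TGA AGT CGT TAC TGT CGT GAT TGT GTA TCC AAA ATG ATA GTC ATT TGA — ATG at 41, stop TGA at 53 → 15 nt.
Frame 3: GTT TAT GAA GTC GTT ACT GTC GTG ATT GTG TAT CCA AAA TGA TAG TCA TTT — no ATG→stop ORF.
Longest: frame 1, positions 1–27, 27 nt = 9 codons = 8 aa. → 27 nucleotides.

27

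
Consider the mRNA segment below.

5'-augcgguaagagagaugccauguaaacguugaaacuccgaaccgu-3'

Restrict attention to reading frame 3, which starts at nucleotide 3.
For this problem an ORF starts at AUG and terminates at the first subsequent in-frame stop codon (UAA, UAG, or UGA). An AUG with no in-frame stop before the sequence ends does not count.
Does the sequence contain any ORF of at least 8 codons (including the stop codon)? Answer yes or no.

no

Frame 3: GCG GUA AGA GAG AUG CCA UGU AAA CGU UGA AAC UCC GAA CCG — AUG at 15, stop UGA at 30 → 18 nt.
Largest ORF found is 6 codons < 8, so no.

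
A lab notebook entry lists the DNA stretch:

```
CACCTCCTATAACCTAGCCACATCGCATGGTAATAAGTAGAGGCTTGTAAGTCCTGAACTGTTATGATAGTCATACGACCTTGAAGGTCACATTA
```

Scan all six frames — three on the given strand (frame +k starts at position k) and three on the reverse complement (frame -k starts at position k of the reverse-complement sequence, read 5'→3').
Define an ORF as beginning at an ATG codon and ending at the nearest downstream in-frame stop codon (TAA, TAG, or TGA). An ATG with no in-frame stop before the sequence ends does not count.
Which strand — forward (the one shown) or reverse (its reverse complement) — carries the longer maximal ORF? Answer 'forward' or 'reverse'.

Reverse complement (5'→3'): TAATGTGACCTTCAAGGTCGTATGACTATCATAACAGTTCAGGACTTACAAGCCTCTACTTATTACCATGCGATGTGGCTAGGTTATAGGAGGTG
Frame +1: CAC CTC CTA TAA CCT AGC CAC ATC GCA TGG TAA TAA GTA GAG GCT TGT AAG TCC TGA ACT GTT ATG ATA GTC ATA CGA CCT TGA AGG TCA CAT — ATG at 64, stop TGA at 82 → 21 nt.
Frame +2: ACC TCC TAT AAC CTA GCC ACA TCG CAT GGT AAT AAG TAG AGG CTT GTA AGT CCT GAA CTG TTA TGA TAG TCA TAC GAC CTT GAA GGT CAC ATT — no ATG→stop ORF.
Frame +3: CCT CCT ATA ACC TAG CCA CAT CGC ATG GTA ATA AGT AGA GGC TTG TAA GTC CTG AAC TGT TAT GAT AGT CAT ACG ACC TTG AAG GTC ACA TTA — ATG at 27, stop TAA at 48 → 24 nt.
Frame -1: TAA TGT GAC CTT CAA GGT CGT ATG ACT ATC ATA ACA GTT CAG GAC TTA CAA GCC TCT ACT TAT TAC CAT GCG ATG TGG CTA GGT TAT AGG AGG — no ATG→stop ORF.
Frame -2: AAT GTG ACC TTC AAG GTC GTA TGA CTA TCA TAA CAG TTC AGG ACT TAC AAG CCT CTA CTT ATT ACC ATG CGA TGT GGC TAG GTT ATA GGA GGT — ATG at 68, stop TAG at 80 → 15 nt.
Frame -3: ATG TGA CCT TCA AGG TCG TAT GAC TAT CAT AAC AGT TCA GGA CTT ACA AGC CTC TAC TTA TTA CCA TGC GAT GTG GCT AGG TTA TAG GAG GTG — ATG at 3, stop TGA at 6 → 6 nt.
Forward-strand max 24 nt; reverse-strand max 15 nt. The forward strand has the longer ORF.

forward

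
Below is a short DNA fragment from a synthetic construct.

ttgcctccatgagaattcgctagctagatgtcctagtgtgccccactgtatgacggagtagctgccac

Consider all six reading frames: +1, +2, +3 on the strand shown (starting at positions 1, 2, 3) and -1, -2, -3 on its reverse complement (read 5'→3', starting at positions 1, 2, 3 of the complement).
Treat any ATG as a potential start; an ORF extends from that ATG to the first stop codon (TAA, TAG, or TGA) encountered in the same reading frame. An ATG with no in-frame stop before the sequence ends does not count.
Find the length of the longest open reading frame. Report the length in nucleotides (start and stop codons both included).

15

Reverse complement (5'→3'): GTGGCAGCTACTCCGTCATACAGTGGGGCACACTAGGACATCTAGCTAGCGAATTCTCATGGAGGCAA
Frame +1: TTG CCT CCA TGA GAA TTC GCT AGC TAG ATG TCC TAG TGT GCC CCA CTG TAT GAC GGA GTA GCT GCC — ATG at 28, stop TAG at 34 → 9 nt.
Frame +2: TGC CTC CAT GAG AAT TCG CTA GCT AGA TGT CCT AGT GTG CCC CAC TGT ATG ACG GAG TAG CTG CCA — ATG at 50, stop TAG at 59 → 12 nt.
Frame +3: GCC TCC ATG AGA ATT CGC TAG CTA GAT GTC CTA GTG TGC CCC ACT GTA TGA CGG AGT AGC TGC CAC — ATG at 9, stop TAG at 21 → 15 nt.
Frame -1: GTG GCA GCT ACT CCG TCA TAC AGT GGG GCA CAC TAG GAC ATC TAG CTA GCG AAT TCT CAT GGA GGC — no ATG→stop ORF.
Frame -2: TGG CAG CTA CTC CGT CAT ACA GTG GGG CAC ACT AGG ACA TCT AGC TAG CGA ATT CTC ATG GAG GCA — no ATG→stop ORF.
Frame -3: GGC AGC TAC TCC GTC ATA CAG TGG GGC ACA CTA GGA CAT CTA GCT AGC GAA TTC TCA TGG AGG CAA — no ATG→stop ORF.
Longest: frame +3, positions 9–23, 15 nt = 5 codons = 4 aa. → 15 nucleotides.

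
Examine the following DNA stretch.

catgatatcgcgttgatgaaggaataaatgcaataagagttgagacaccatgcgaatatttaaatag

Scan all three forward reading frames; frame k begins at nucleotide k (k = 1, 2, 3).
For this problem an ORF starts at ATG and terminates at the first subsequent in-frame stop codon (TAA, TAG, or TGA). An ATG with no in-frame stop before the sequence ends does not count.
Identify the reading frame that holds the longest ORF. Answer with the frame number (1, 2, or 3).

Frame 1: CAT GAT ATC GCG TTG ATG AAG GAA TAA ATG CAA TAA GAG TTG AGA CAC CAT GCG AAT ATT TAA ATA — ATG at 16, stop TAA at 25 → 12 nt; ATG at 28, stop TAA at 34 → 9 nt.
Frame 2: ATG ATA TCG CGT TGA TGA AGG AAT AAA TGC AAT AAG AGT TGA GAC ACC ATG CGA ATA TTT AAA TAG — ATG at 2, stop TGA at 14 → 15 nt; ATG at 50, stop TAG at 65 → 18 nt.
Frame 3: TGA TAT CGC GTT GAT GAA GGA ATA AAT GCA ATA AGA GTT GAG ACA CCA TGC GAA TAT TTA AAT — no ATG→stop ORF.
Longest ORF is 18 nt in frame 2 (positions 50–67).

2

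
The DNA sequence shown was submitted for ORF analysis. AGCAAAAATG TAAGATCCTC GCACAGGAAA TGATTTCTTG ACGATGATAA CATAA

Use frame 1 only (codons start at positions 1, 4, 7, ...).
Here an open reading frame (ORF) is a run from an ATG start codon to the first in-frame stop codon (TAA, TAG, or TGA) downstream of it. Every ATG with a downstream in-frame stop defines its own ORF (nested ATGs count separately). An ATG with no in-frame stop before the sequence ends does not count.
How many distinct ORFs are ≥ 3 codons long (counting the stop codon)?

0

Frame 1: AGC AAA AAT GTA AGA TCC TCG CAC AGG AAA TGA TTT CTT GAC GAT GAT AAC ATA — no ATG→stop ORF.
No ORF reaches 3 codons. Count = 0.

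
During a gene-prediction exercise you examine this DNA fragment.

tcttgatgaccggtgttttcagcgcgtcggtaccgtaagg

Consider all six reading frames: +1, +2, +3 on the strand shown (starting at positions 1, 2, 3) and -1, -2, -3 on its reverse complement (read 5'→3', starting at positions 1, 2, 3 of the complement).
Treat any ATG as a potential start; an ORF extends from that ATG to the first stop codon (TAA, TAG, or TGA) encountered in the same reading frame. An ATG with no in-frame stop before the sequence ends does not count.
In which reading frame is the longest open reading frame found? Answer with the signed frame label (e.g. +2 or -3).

+3

Reverse complement (5'→3'): CCTTACGGTACCGACGCGCTGAAAACACCGGTCATCAAGA
Frame +1: TCT TGA TGA CCG GTG TTT TCA GCG CGT CGG TAC CGT AAG — no ATG→stop ORF.
Frame +2: CTT GAT GAC CGG TGT TTT CAG CGC GTC GGT ACC GTA AGG — no ATG→stop ORF.
Frame +3: TTG ATG ACC GGT GTT TTC AGC GCG TCG GTA CCG TAA — ATG at 6, stop TAA at 36 → 33 nt.
Frame -1: CCT TAC GGT ACC GAC GCG CTG AAA ACA CCG GTC ATC AAG — no ATG→stop ORF.
Frame -2: CTT ACG GTA CCG ACG CGC TGA AAA CAC CGG TCA TCA AGA — no ATG→stop ORF.
Frame -3: TTA CGG TAC CGA CGC GCT GAA AAC ACC GGT CAT CAA — no ATG→stop ORF.
Longest ORF is 33 nt in frame +3 (positions 6–38).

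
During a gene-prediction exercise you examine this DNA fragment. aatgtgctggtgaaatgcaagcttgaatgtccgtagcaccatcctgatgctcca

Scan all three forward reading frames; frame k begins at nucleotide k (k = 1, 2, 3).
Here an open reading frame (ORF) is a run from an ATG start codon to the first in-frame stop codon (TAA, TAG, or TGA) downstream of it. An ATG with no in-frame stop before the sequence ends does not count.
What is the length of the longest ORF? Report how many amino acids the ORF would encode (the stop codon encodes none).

6

Frame 1: AAT GTG CTG GTG AAA TGC AAG CTT GAA TGT CCG TAG CAC CAT CCT GAT GCT CCA — no ATG→stop ORF.
Frame 2: ATG TGC TGG TGA AAT GCA AGC TTG AAT GTC CGT AGC ACC ATC CTG ATG CTC — ATG at 2, stop TGA at 11 → 12 nt.
Frame 3: TGT GCT GGT GAA ATG CAA GCT TGA ATG TCC GTA GCA CCA TCC TGA TGC TCC — ATG at 15, stop TGA at 24 → 12 nt; ATG at 27, stop TGA at 45 → 21 nt.
Longest: frame 3, positions 27–47, 21 nt = 7 codons = 6 aa. → 6 amino acids.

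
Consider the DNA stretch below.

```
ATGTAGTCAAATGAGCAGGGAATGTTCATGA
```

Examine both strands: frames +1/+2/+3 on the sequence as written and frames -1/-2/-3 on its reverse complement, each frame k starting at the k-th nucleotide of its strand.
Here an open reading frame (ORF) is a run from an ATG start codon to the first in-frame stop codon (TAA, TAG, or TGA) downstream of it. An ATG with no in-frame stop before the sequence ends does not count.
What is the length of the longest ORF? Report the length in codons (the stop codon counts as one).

7

Reverse complement (5'→3'): TCATGAACATTCCCTGCTCATTTGACTACAT
Frame +1: ATG TAG TCA AAT GAG CAG GGA ATG TTC ATG — ATG at 1, stop TAG at 4 → 6 nt.
Frame +2: TGT AGT CAA ATG AGC AGG GAA TGT TCA TGA — ATG at 11, stop TGA at 29 → 21 nt.
Frame +3: GTA GTC AAA TGA GCA GGG AAT GTT CAT — no ATG→stop ORF.
Frame -1: TCA TGA ACA TTC CCT GCT CAT TTG ACT ACA — no ATG→stop ORF.
Frame -2: CAT GAA CAT TCC CTG CTC ATT TGA CTA CAT — no ATG→stop ORF.
Frame -3: ATG AAC ATT CCC TGC TCA TTT GAC TAC — no ATG→stop ORF.
Longest: frame +2, positions 11–31, 21 nt = 7 codons = 6 aa. → 7 codons.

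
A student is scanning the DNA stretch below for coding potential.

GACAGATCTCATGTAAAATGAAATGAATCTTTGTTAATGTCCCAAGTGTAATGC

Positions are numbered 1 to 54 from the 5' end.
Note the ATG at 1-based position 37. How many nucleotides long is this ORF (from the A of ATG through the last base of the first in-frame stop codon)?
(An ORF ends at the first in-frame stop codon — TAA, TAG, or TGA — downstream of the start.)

Codons from position 37: ATG (37–39), TCC (40–42), CAA (43–45), GTG (46–48), TAA (49–51).
TAA is the first in-frame stop; ORF spans 37–51, 15 nucleotides.

15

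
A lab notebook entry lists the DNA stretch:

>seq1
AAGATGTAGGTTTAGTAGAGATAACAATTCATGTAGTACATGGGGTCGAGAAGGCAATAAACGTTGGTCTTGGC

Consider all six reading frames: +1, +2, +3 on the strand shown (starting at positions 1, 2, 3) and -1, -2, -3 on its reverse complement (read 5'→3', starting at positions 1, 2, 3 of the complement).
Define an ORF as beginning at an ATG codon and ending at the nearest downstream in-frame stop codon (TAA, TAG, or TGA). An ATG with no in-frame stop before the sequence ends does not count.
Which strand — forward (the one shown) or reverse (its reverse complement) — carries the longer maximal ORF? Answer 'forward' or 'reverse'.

reverse

Reverse complement (5'→3'): GCCAAGACCAACGTTTATTGCCTTCTCGACCCCATGTACTACATGAATTGTTATCTCTACTAAACCTACATCTT
Frame +1: AAG ATG TAG GTT TAG TAG AGA TAA CAA TTC ATG TAG TAC ATG GGG TCG AGA AGG CAA TAA ACG TTG GTC TTG — ATG at 4, stop TAG at 7 → 6 nt; ATG at 31, stop TAG at 34 → 6 nt; ATG at 40, stop TAA at 58 → 21 nt.
Frame +2: AGA TGT AGG TTT AGT AGA GAT AAC AAT TCA TGT AGT ACA TGG GGT CGA GAA GGC AAT AAA CGT TGG TCT TGG — no ATG→stop ORF.
Frame +3: GAT GTA GGT TTA GTA GAG ATA ACA ATT CAT GTA GTA CAT GGG GTC GAG AAG GCA ATA AAC GTT GGT CTT GGC — no ATG→stop ORF.
Frame -1: GCC AAG ACC AAC GTT TAT TGC CTT CTC GAC CCC ATG TAC TAC ATG AAT TGT TAT CTC TAC TAA ACC TAC ATC — ATG at 34, stop TAA at 61 → 30 nt; ATG at 43, stop TAA at 61 → 21 nt.
Frame -2: CCA AGA CCA ACG TTT ATT GCC TTC TCG ACC CCA TGT ACT ACA TGA ATT GTT ATC TCT ACT AAA CCT ACA TCT — no ATG→stop ORF.
Frame -3: CAA GAC CAA CGT TTA TTG CCT TCT CGA CCC CAT GTA CTA CAT GAA TTG TTA TCT CTA CTA AAC CTA CAT CTT — no ATG→stop ORF.
Forward-strand max 21 nt; reverse-strand max 30 nt. The reverse strand has the longer ORF.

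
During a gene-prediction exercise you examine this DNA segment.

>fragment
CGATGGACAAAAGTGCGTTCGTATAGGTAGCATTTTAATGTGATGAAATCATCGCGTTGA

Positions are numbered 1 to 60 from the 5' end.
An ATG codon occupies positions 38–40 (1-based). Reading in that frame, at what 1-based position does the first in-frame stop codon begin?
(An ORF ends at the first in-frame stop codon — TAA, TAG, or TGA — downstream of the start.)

41

Codons from position 38: ATG (38–40), TGA (41–43).
TGA is a stop codon; it begins at position 41.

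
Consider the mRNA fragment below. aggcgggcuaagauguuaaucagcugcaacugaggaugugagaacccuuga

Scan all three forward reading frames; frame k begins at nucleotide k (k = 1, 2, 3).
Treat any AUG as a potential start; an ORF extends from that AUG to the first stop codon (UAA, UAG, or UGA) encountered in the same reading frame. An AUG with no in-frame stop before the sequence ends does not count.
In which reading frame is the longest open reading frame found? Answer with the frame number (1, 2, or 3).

1

Frame 1: AGG CGG GCU AAG AUG UUA AUC AGC UGC AAC UGA GGA UGU GAG AAC CCU UGA — AUG at 13, stop UGA at 31 → 21 nt.
Frame 2: GGC GGG CUA AGA UGU UAA UCA GCU GCA ACU GAG GAU GUG AGA ACC CUU — no AUG→stop ORF.
Frame 3: GCG GGC UAA GAU GUU AAU CAG CUG CAA CUG AGG AUG UGA GAA CCC UUG — AUG at 36, stop UGA at 39 → 6 nt.
Longest ORF is 21 nt in frame 1 (positions 13–33).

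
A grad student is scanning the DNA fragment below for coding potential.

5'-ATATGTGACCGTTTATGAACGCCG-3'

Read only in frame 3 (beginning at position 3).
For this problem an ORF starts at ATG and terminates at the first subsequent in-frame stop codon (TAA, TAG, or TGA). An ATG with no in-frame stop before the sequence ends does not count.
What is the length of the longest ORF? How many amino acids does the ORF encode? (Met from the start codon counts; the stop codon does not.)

1

Frame 3: ATG TGA CCG TTT ATG AAC GCC — ATG at 3, stop TGA at 6 → 6 nt.
Longest: frame 3, positions 3–8, 6 nt = 2 codons = 1 aa. → 1 amino acids.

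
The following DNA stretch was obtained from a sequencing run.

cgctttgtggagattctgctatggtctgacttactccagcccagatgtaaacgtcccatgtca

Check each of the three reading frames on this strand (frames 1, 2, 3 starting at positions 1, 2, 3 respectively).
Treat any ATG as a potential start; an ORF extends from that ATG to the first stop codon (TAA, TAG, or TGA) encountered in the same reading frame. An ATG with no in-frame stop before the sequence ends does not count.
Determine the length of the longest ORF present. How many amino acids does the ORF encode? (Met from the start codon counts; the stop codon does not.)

2

Frame 1: CGC TTT GTG GAG ATT CTG CTA TGG TCT GAC TTA CTC CAG CCC AGA TGT AAA CGT CCC ATG TCA — no ATG→stop ORF.
Frame 2: GCT TTG TGG AGA TTC TGC TAT GGT CTG ACT TAC TCC AGC CCA GAT GTA AAC GTC CCA TGT — no ATG→stop ORF.
Frame 3: CTT TGT GGA GAT TCT GCT ATG GTC TGA CTT ACT CCA GCC CAG ATG TAA ACG TCC CAT GTC — ATG at 21, stop TGA at 27 → 9 nt; ATG at 45, stop TAA at 48 → 6 nt.
Longest: frame 3, positions 21–29, 9 nt = 3 codons = 2 aa. → 2 amino acids.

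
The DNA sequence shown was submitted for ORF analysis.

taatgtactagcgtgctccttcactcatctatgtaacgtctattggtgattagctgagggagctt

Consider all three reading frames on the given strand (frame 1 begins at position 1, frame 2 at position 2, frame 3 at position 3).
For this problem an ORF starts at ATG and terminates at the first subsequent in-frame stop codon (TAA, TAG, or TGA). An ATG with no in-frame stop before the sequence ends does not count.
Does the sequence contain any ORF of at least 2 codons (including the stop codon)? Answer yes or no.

Frame 1: TAA TGT ACT AGC GTG CTC CTT CAC TCA TCT ATG TAA CGT CTA TTG GTG ATT AGC TGA GGG AGC — ATG at 31, stop TAA at 34 → 6 nt.
Frame 2: AAT GTA CTA GCG TGC TCC TTC ACT CAT CTA TGT AAC GTC TAT TGG TGA TTA GCT GAG GGA GCT — no ATG→stop ORF.
Frame 3: ATG TAC TAG CGT GCT CCT TCA CTC ATC TAT GTA ACG TCT ATT GGT GAT TAG CTG AGG GAG CTT — ATG at 3, stop TAG at 9 → 9 nt.
Frame 1 has an ORF of 2 codons (positions 31–36) ≥ 2, so yes.

yes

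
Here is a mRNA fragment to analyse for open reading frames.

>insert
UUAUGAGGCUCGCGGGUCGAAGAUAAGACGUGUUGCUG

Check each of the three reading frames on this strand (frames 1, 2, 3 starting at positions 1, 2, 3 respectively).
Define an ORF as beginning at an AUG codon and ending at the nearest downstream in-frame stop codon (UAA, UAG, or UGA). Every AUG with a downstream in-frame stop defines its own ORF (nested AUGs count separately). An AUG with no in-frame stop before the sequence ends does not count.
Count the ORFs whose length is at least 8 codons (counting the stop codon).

Frame 1: UUA UGA GGC UCG CGG GUC GAA GAU AAG ACG UGU UGC — no AUG→stop ORF.
Frame 2: UAU GAG GCU CGC GGG UCG AAG AUA AGA CGU GUU GCU — no AUG→stop ORF.
Frame 3: AUG AGG CUC GCG GGU CGA AGA UAA GAC GUG UUG CUG — AUG at 3, stop UAA at 24 → 24 nt.
ORFs ≥ 8 codons: frame 3 3–26 (8 codons). Count = 1.

1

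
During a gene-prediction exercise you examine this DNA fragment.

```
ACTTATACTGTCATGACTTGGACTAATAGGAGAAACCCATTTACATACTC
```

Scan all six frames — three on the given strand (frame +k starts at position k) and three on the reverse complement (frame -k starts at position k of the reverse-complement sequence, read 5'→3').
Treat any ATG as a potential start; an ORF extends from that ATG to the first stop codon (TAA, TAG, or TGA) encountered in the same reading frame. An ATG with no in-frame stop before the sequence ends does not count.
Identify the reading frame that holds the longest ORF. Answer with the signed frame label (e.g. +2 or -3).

Reverse complement (5'→3'): GAGTATGTAAATGGGTTTCTCCTATTAGTCCAAGTCATGACAGTATAAGT
Frame +1: ACT TAT ACT GTC ATG ACT TGG ACT AAT AGG AGA AAC CCA TTT ACA TAC — no ATG→stop ORF.
Frame +2: CTT ATA CTG TCA TGA CTT GGA CTA ATA GGA GAA ACC CAT TTA CAT ACT — no ATG→stop ORF.
Frame +3: TTA TAC TGT CAT GAC TTG GAC TAA TAG GAG AAA CCC ATT TAC ATA CTC — no ATG→stop ORF.
Frame -1: GAG TAT GTA AAT GGG TTT CTC CTA TTA GTC CAA GTC ATG ACA GTA TAA — ATG at 37, stop TAA at 46 → 12 nt.
Frame -2: AGT ATG TAA ATG GGT TTC TCC TAT TAG TCC AAG TCA TGA CAG TAT AAG — ATG at 5, stop TAA at 8 → 6 nt; ATG at 11, stop TAG at 26 → 18 nt.
Frame -3: GTA TGT AAA TGG GTT TCT CCT ATT AGT CCA AGT CAT GAC AGT ATA AGT — no ATG→stop ORF.
Longest ORF is 18 nt in frame -2 (positions 11–28).

-2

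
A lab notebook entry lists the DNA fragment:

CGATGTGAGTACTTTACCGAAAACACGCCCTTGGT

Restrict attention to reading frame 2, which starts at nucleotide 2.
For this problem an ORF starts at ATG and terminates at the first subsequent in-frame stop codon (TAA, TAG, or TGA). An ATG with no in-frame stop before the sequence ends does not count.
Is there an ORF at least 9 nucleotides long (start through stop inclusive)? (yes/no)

no

Frame 2: GAT GTG AGT ACT TTA CCG AAA ACA CGC CCT TGG — no ATG→stop ORF.
Largest ORF found is 0 nucleotides < 9, so no.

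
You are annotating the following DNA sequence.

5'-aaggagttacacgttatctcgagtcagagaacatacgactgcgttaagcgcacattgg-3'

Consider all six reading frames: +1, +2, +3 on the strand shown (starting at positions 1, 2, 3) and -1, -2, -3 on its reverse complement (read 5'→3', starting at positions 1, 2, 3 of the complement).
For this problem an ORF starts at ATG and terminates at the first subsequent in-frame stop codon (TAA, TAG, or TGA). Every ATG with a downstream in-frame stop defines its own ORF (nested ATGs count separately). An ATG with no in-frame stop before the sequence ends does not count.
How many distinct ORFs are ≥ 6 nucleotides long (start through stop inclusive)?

Reverse complement (5'→3'): CCAATGTGCGCTTAACGCAGTCGTATGTTCTCTGACTCGAGATAACGTGTAACTCCTT
Frame +1: AAG GAG TTA CAC GTT ATC TCG AGT CAG AGA ACA TAC GAC TGC GTT AAG CGC ACA TTG — no ATG→stop ORF.
Frame +2: AGG AGT TAC ACG TTA TCT CGA GTC AGA GAA CAT ACG ACT GCG TTA AGC GCA CAT TGG — no ATG→stop ORF.
Frame +3: GGA GTT ACA CGT TAT CTC GAG TCA GAG AAC ATA CGA CTG CGT TAA GCG CAC ATT — no ATG→stop ORF.
Frame -1: CCA ATG TGC GCT TAA CGC AGT CGT ATG TTC TCT GAC TCG AGA TAA CGT GTA ACT CCT — ATG at 4, stop TAA at 13 → 12 nt; ATG at 25, stop TAA at 43 → 21 nt.
Frame -2: CAA TGT GCG CTT AAC GCA GTC GTA TGT TCT CTG ACT CGA GAT AAC GTG TAA CTC CTT — no ATG→stop ORF.
Frame -3: AAT GTG CGC TTA ACG CAG TCG TAT GTT CTC TGA CTC GAG ATA ACG TGT AAC TCC — no ATG→stop ORF.
ORFs ≥ 6 nucleotides: frame -1 4–15 (12 nucleotides), frame -1 25–45 (21 nucleotides). Count = 2.

2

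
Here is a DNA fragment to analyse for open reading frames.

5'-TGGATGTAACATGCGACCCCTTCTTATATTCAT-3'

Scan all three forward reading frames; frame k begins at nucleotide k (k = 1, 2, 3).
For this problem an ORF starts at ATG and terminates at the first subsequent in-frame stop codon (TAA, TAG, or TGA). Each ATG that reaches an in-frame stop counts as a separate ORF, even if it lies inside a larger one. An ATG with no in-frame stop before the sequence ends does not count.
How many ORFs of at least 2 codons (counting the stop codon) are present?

Frame 1: TGG ATG TAA CAT GCG ACC CCT TCT TAT ATT CAT — ATG at 4, stop TAA at 7 → 6 nt.
Frame 2: GGA TGT AAC ATG CGA CCC CTT CTT ATA TTC — no ATG→stop ORF.
Frame 3: GAT GTA ACA TGC GAC CCC TTC TTA TAT TCA — no ATG→stop ORF.
ORFs ≥ 2 codons: frame 1 4–9 (2 codons). Count = 1.

1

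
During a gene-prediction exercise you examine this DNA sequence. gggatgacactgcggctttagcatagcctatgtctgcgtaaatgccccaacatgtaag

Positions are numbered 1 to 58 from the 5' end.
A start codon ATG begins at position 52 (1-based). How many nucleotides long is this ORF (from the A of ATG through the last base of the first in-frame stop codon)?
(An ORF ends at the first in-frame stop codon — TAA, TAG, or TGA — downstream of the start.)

6

Codons from position 52: ATG (52–54), TAA (55–57).
TAA is the first in-frame stop; ORF spans 52–57, 6 nucleotides.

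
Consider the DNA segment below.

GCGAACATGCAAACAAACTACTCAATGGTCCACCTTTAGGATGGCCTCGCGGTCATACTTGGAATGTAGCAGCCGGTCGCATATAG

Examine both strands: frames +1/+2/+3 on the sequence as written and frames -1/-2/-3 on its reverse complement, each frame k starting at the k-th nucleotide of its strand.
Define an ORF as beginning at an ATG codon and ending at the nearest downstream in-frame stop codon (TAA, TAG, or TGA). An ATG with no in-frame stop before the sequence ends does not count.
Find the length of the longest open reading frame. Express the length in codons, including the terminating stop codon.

Reverse complement (5'→3'): CTATATGCGACCGGCTGCTACATTCCAAGTATGACCGCGAGGCCATCCTAAAGGTGGACCATTGAGTAGTTTGTTTGCATGTTCGC
Frame +1: GCG AAC ATG CAA ACA AAC TAC TCA ATG GTC CAC CTT TAG GAT GGC CTC GCG GTC ATA CTT GGA ATG TAG CAG CCG GTC GCA TAT — ATG at 7, stop TAG at 37 → 33 nt; ATG at 25, stop TAG at 37 → 15 nt; ATG at 64, stop TAG at 67 → 6 nt.
Frame +2: CGA ACA TGC AAA CAA ACT ACT CAA TGG TCC ACC TTT AGG ATG GCC TCG CGG TCA TAC TTG GAA TGT AGC AGC CGG TCG CAT ATA — no ATG→stop ORF.
Frame +3: GAA CAT GCA AAC AAA CTA CTC AAT GGT CCA CCT TTA GGA TGG CCT CGC GGT CAT ACT TGG AAT GTA GCA GCC GGT CGC ATA TAG — no ATG→stop ORF.
Frame -1: CTA TAT GCG ACC GGC TGC TAC ATT CCA AGT ATG ACC GCG AGG CCA TCC TAA AGG TGG ACC ATT GAG TAG TTT GTT TGC ATG TTC — ATG at 31, stop TAA at 49 → 21 nt.
Frame -2: TAT ATG CGA CCG GCT GCT ACA TTC CAA GTA TGA CCG CGA GGC CAT CCT AAA GGT GGA CCA TTG AGT AGT TTG TTT GCA TGT TCG — ATG at 5, stop TGA at 32 → 30 nt.
Frame -3: ATA TGC GAC CGG CTG CTA CAT TCC AAG TAT GAC CGC GAG GCC ATC CTA AAG GTG GAC CAT TGA GTA GTT TGT TTG CAT GTT CGC — no ATG→stop ORF.
Longest: frame +1, positions 7–39, 33 nt = 11 codons = 10 aa. → 11 codons.

11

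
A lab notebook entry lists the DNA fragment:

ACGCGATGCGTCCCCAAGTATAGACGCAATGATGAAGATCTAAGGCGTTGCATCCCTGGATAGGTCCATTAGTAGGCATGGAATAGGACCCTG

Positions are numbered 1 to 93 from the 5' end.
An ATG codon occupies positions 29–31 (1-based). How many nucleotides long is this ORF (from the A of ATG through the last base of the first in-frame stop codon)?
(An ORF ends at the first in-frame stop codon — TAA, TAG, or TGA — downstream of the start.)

15

Codons from position 29: ATG (29–31), ATG (32–34), AAG (35–37), ATC (38–40), TAA (41–43).
TAA is the first in-frame stop; ORF spans 29–43, 15 nucleotides.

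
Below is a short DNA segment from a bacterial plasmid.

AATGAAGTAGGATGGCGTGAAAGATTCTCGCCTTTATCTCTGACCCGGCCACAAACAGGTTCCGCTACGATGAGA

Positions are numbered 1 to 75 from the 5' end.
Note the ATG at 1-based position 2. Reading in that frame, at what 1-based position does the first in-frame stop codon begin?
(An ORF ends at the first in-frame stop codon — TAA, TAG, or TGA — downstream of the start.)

Codons from position 2: ATG (2–4), AAG (5–7), TAG (8–10).
TAG is a stop codon; it begins at position 8.

8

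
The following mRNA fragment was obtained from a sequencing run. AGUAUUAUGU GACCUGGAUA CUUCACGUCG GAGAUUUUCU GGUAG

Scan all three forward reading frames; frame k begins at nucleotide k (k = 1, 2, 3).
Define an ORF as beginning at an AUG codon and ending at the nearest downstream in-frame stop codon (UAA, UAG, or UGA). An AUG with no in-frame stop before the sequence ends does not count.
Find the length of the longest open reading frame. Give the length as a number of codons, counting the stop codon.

2

Frame 1: AGU AUU AUG UGA CCU GGA UAC UUC ACG UCG GAG AUU UUC UGG UAG — AUG at 7, stop UGA at 10 → 6 nt.
Frame 2: GUA UUA UGU GAC CUG GAU ACU UCA CGU CGG AGA UUU UCU GGU — no AUG→stop ORF.
Frame 3: UAU UAU GUG ACC UGG AUA CUU CAC GUC GGA GAU UUU CUG GUA — no AUG→stop ORF.
Longest: frame 1, positions 7–12, 6 nt = 2 codons = 1 aa. → 2 codons.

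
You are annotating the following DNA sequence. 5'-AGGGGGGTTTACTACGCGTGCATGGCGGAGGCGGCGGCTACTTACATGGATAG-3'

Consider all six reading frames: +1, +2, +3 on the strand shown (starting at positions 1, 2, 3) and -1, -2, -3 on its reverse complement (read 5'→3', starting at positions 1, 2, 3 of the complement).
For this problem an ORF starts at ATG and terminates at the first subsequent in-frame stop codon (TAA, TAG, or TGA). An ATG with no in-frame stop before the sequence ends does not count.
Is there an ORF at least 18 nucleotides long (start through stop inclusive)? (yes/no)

no

Reverse complement (5'→3'): CTATCCATGTAAGTAGCCGCCGCCTCCGCCATGCACGCGTAGTAAACCCCCCT
Frame +1: AGG GGG GTT TAC TAC GCG TGC ATG GCG GAG GCG GCG GCT ACT TAC ATG GAT — no ATG→stop ORF.
Frame +2: GGG GGG TTT ACT ACG CGT GCA TGG CGG AGG CGG CGG CTA CTT ACA TGG ATA — no ATG→stop ORF.
Frame +3: GGG GGT TTA CTA CGC GTG CAT GGC GGA GGC GGC GGC TAC TTA CAT GGA TAG — no ATG→stop ORF.
Frame -1: CTA TCC ATG TAA GTA GCC GCC GCC TCC GCC ATG CAC GCG TAG TAA ACC CCC — ATG at 7, stop TAA at 10 → 6 nt; ATG at 31, stop TAG at 40 → 12 nt.
Frame -2: TAT CCA TGT AAG TAG CCG CCG CCT CCG CCA TGC ACG CGT AGT AAA CCC CCC — no ATG→stop ORF.
Frame -3: ATC CAT GTA AGT AGC CGC CGC CTC CGC CAT GCA CGC GTA GTA AAC CCC CCT — no ATG→stop ORF.
Largest ORF found is 12 nucleotides < 18, so no.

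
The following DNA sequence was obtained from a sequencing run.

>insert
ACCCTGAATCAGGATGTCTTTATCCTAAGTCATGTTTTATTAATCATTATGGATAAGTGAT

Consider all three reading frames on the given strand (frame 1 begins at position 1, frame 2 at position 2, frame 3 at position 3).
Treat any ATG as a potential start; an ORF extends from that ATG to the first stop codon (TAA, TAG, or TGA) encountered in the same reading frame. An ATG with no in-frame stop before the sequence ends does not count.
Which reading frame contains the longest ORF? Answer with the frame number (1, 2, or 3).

2

Frame 1: ACC CTG AAT CAG GAT GTC TTT ATC CTA AGT CAT GTT TTA TTA ATC ATT ATG GAT AAG TGA — ATG at 49, stop TGA at 58 → 12 nt.
Frame 2: CCC TGA ATC AGG ATG TCT TTA TCC TAA GTC ATG TTT TAT TAA TCA TTA TGG ATA AGT GAT — ATG at 14, stop TAA at 26 → 15 nt; ATG at 32, stop TAA at 41 → 12 nt.
Frame 3: CCT GAA TCA GGA TGT CTT TAT CCT AAG TCA TGT TTT ATT AAT CAT TAT GGA TAA GTG — no ATG→stop ORF.
Longest ORF is 15 nt in frame 2 (positions 14–28).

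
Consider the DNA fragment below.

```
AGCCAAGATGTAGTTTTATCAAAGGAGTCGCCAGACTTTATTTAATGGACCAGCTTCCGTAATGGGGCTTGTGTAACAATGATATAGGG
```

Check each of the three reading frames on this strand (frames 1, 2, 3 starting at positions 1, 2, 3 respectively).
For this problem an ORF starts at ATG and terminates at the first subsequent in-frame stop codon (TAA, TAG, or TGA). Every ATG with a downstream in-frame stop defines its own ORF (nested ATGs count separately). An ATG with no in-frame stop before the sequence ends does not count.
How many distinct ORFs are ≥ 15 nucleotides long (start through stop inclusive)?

Frame 1: AGC CAA GAT GTA GTT TTA TCA AAG GAG TCG CCA GAC TTT ATT TAA TGG ACC AGC TTC CGT AAT GGG GCT TGT GTA ACA ATG ATA TAG — ATG at 79, stop TAG at 85 → 9 nt.
Frame 2: GCC AAG ATG TAG TTT TAT CAA AGG AGT CGC CAG ACT TTA TTT AAT GGA CCA GCT TCC GTA ATG GGG CTT GTG TAA CAA TGA TAT AGG — ATG at 8, stop TAG at 11 → 6 nt; ATG at 62, stop TAA at 74 → 15 nt.
Frame 3: CCA AGA TGT AGT TTT ATC AAA GGA GTC GCC AGA CTT TAT TTA ATG GAC CAG CTT CCG TAA TGG GGC TTG TGT AAC AAT GAT ATA GGG — ATG at 45, stop TAA at 60 → 18 nt.
ORFs ≥ 15 nucleotides: frame 2 62–76 (15 nucleotides), frame 3 45–62 (18 nucleotides). Count = 2.

2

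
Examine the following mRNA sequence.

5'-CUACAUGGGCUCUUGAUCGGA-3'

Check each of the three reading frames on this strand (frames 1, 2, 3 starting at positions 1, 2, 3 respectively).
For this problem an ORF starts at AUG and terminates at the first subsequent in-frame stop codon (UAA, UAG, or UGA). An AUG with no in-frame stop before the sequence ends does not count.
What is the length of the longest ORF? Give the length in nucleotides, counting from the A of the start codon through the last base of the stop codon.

12

Frame 1: CUA CAU GGG CUC UUG AUC GGA — no AUG→stop ORF.
Frame 2: UAC AUG GGC UCU UGA UCG — AUG at 5, stop UGA at 14 → 12 nt.
Frame 3: ACA UGG GCU CUU GAU CGG — no AUG→stop ORF.
Longest: frame 2, positions 5–16, 12 nt = 4 codons = 3 aa. → 12 nucleotides.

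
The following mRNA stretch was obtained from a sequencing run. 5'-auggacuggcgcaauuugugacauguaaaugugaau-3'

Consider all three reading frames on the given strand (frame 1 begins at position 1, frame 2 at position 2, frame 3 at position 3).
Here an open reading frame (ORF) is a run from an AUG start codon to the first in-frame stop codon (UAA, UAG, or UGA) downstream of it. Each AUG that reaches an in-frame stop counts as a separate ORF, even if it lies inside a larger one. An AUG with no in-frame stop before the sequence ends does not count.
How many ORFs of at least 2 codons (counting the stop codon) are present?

Frame 1: AUG GAC UGG CGC AAU UUG UGA CAU GUA AAU GUG AAU — AUG at 1, stop UGA at 19 → 21 nt.
Frame 2: UGG ACU GGC GCA AUU UGU GAC AUG UAA AUG UGA — AUG at 23, stop UAA at 26 → 6 nt; AUG at 29, stop UGA at 32 → 6 nt.
Frame 3: GGA CUG GCG CAA UUU GUG ACA UGU AAA UGU GAA — no AUG→stop ORF.
ORFs ≥ 2 codons: frame 1 1–21 (7 codons), frame 2 23–28 (2 codons), frame 2 29–34 (2 codons). Count = 3.

3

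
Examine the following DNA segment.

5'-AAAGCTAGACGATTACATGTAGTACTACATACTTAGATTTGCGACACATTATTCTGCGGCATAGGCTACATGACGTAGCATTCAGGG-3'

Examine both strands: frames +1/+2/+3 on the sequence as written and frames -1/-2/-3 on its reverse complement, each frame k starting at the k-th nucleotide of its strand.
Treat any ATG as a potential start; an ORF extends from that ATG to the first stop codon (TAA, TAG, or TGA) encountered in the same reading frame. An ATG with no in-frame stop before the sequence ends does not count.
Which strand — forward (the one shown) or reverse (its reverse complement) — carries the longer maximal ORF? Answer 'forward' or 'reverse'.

reverse

Reverse complement (5'→3'): CCCTGAATGCTACGTCATGTAGCCTATGCCGCAGAATAATGTGTCGCAAATCTAAGTATGTAGTACTACATGTAATCGTCTAGCTTT
Frame +1: AAA GCT AGA CGA TTA CAT GTA GTA CTA CAT ACT TAG ATT TGC GAC ACA TTA TTC TGC GGC ATA GGC TAC ATG ACG TAG CAT TCA GGG — ATG at 70, stop TAG at 76 → 9 nt.
Frame +2: AAG CTA GAC GAT TAC ATG TAG TAC TAC ATA CTT AGA TTT GCG ACA CAT TAT TCT GCG GCA TAG GCT ACA TGA CGT AGC ATT CAG — ATG at 17, stop TAG at 20 → 6 nt.
Frame +3: AGC TAG ACG ATT ACA TGT AGT ACT ACA TAC TTA GAT TTG CGA CAC ATT ATT CTG CGG CAT AGG CTA CAT GAC GTA GCA TTC AGG — no ATG→stop ORF.
Frame -1: CCC TGA ATG CTA CGT CAT GTA GCC TAT GCC GCA GAA TAA TGT GTC GCA AAT CTA AGT ATG TAG TAC TAC ATG TAA TCG TCT AGC TTT — ATG at 7, stop TAA at 37 → 33 nt; ATG at 58, stop TAG at 61 → 6 nt; ATG at 70, stop TAA at 73 → 6 nt.
Frame -2: CCT GAA TGC TAC GTC ATG TAG CCT ATG CCG CAG AAT AAT GTG TCG CAA ATC TAA GTA TGT AGT ACT ACA TGT AAT CGT CTA GCT — ATG at 17, stop TAG at 20 → 6 nt; ATG at 26, stop TAA at 53 → 30 nt.
Frame -3: CTG AAT GCT ACG TCA TGT AGC CTA TGC CGC AGA ATA ATG TGT CGC AAA TCT AAG TAT GTA GTA CTA CAT GTA ATC GTC TAG CTT — ATG at 39, stop TAG at 81 → 45 nt.
Forward-strand max 9 nt; reverse-strand max 45 nt. The reverse strand has the longer ORF.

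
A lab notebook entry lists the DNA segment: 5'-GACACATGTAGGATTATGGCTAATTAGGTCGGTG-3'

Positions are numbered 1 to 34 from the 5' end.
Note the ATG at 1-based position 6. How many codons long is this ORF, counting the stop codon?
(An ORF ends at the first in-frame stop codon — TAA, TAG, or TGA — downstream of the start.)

Codons from position 6: ATG (6–8), TAG (9–11).
TAG is the first in-frame stop; that's 2 codons including the stop.

2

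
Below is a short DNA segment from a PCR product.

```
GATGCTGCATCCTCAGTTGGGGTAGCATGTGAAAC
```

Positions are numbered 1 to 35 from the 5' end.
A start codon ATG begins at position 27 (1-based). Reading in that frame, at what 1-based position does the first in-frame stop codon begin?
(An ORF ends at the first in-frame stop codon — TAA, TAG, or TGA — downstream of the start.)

30

Codons from position 27: ATG (27–29), TGA (30–32).
TGA is a stop codon; it begins at position 30.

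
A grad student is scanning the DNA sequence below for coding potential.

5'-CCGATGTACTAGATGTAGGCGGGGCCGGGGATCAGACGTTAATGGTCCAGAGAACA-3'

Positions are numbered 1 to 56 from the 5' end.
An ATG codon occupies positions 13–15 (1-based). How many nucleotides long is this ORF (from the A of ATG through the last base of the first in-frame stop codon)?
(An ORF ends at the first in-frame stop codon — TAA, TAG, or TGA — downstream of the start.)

6

Codons from position 13: ATG (13–15), TAG (16–18).
TAG is the first in-frame stop; ORF spans 13–18, 6 nucleotides.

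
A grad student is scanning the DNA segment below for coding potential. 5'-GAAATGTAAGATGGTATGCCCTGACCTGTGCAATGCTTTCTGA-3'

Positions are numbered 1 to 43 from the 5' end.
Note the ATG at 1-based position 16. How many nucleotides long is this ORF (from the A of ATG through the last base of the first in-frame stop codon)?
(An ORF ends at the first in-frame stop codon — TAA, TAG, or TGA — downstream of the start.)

9

Codons from position 16: ATG (16–18), CCC (19–21), TGA (22–24).
TGA is the first in-frame stop; ORF spans 16–24, 9 nucleotides.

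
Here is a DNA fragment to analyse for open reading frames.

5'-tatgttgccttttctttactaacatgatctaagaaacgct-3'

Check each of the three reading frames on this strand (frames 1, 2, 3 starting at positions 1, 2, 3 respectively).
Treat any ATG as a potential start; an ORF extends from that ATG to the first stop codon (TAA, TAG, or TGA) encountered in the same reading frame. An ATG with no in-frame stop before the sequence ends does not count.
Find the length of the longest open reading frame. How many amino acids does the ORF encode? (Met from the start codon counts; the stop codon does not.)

Frame 1: TAT GTT GCC TTT TCT TTA CTA ACA TGA TCT AAG AAA CGC — no ATG→stop ORF.
Frame 2: ATG TTG CCT TTT CTT TAC TAA CAT GAT CTA AGA AAC GCT — ATG at 2, stop TAA at 20 → 21 nt.
Frame 3: TGT TGC CTT TTC TTT ACT AAC ATG ATC TAA GAA ACG — ATG at 24, stop TAA at 30 → 9 nt.
Longest: frame 2, positions 2–22, 21 nt = 7 codons = 6 aa. → 6 amino acids.

6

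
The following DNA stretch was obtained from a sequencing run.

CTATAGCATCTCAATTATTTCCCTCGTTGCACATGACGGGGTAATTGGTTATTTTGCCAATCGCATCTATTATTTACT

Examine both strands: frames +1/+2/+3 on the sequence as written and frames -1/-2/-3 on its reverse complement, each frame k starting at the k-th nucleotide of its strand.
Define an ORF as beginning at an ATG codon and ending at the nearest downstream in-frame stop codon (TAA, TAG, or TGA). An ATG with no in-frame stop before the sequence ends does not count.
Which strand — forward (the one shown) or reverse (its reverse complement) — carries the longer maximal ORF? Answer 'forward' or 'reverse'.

Reverse complement (5'→3'): AGTAAATAATAGATGCGATTGGCAAAATAACCAATTACCCCGTCATGTGCAACGAGGGAAATAATTGAGATGCTATAG
Frame +1: CTA TAG CAT CTC AAT TAT TTC CCT CGT TGC ACA TGA CGG GGT AAT TGG TTA TTT TGC CAA TCG CAT CTA TTA TTT ACT — no ATG→stop ORF.
Frame +2: TAT AGC ATC TCA ATT ATT TCC CTC GTT GCA CAT GAC GGG GTA ATT GGT TAT TTT GCC AAT CGC ATC TAT TAT TTA — no ATG→stop ORF.
Frame +3: ATA GCA TCT CAA TTA TTT CCC TCG TTG CAC ATG ACG GGG TAA TTG GTT ATT TTG CCA ATC GCA TCT ATT ATT TAC — ATG at 33, stop TAA at 42 → 12 nt.
Frame -1: AGT AAA TAA TAG ATG CGA TTG GCA AAA TAA CCA ATT ACC CCG TCA TGT GCA ACG AGG GAA ATA ATT GAG ATG CTA TAG — ATG at 13, stop TAA at 28 → 18 nt; ATG at 70, stop TAG at 76 → 9 nt.
Frame -2: GTA AAT AAT AGA TGC GAT TGG CAA AAT AAC CAA TTA CCC CGT CAT GTG CAA CGA GGG AAA TAA TTG AGA TGC TAT — no ATG→stop ORF.
Frame -3: TAA ATA ATA GAT GCG ATT GGC AAA ATA ACC AAT TAC CCC GTC ATG TGC AAC GAG GGA AAT AAT TGA GAT GCT ATA — ATG at 45, stop TGA at 66 → 24 nt.
Forward-strand max 12 nt; reverse-strand max 24 nt. The reverse strand has the longer ORF.

reverse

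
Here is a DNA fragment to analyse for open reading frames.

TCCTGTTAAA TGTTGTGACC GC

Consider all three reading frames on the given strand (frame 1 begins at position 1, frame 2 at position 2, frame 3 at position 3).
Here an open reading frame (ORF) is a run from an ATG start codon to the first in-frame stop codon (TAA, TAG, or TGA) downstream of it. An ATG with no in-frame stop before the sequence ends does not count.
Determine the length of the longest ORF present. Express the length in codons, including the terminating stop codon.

Frame 1: TCC TGT TAA ATG TTG TGA CCG — ATG at 10, stop TGA at 16 → 9 nt.
Frame 2: CCT GTT AAA TGT TGT GAC CGC — no ATG→stop ORF.
Frame 3: CTG TTA AAT GTT GTG ACC — no ATG→stop ORF.
Longest: frame 1, positions 10–18, 9 nt = 3 codons = 2 aa. → 3 codons.

3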